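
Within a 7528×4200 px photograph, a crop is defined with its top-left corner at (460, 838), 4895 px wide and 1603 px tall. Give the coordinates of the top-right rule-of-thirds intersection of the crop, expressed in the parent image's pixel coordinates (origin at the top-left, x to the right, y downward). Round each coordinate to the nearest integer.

One third of the crop width 4895 is 1631.67 px.
One third of the crop height 1603 is 534.33 px.
The top-right point is two-thirds across and one-third down within the crop:
x = 460 + 2 × 1631.67 ≈ 3723; y = 838 + 1 × 534.33 ≈ 1372.

(3723, 1372)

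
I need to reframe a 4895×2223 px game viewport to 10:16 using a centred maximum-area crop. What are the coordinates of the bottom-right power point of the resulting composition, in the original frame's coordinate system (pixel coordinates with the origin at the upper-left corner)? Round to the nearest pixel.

4895/2223 > 10/16, so the 10:16 crop keeps the full height 2223 and trims width to 2223 × 10/16 = 1389.38 px.
Left offset = (4895 − 1389.38)/2 = 1752.81 px; top offset = 0.
Bottom-right is two-thirds across and two-thirds down within the crop:
x = 1752.81 + 2 × 1389.38/3 ≈ 2679; y = 0.00 + 2 × 2223.00/3 ≈ 1482.

x = 2679 px, y = 1482 px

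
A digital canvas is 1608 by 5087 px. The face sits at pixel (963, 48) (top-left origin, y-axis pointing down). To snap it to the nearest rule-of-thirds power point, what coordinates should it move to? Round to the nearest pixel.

Third lines: x ∈ {536, 1072}, y ∈ {1696, 3391}.
963 is closer to x = 1072; 48 is closer to y = 1696.
So the nearest intersection is the upper-right power point.

(1072, 1696)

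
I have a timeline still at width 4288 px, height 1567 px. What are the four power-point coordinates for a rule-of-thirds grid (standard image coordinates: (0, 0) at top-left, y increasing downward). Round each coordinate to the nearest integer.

(1429, 522), (2859, 522), (1429, 1045), (2859, 1045)

One third of 4288 is 1429.33; one third of 1567 is 522.33.
Vertical third lines at x = 1429 and x = 2859; horizontal third lines at y = 522 and y = 1045.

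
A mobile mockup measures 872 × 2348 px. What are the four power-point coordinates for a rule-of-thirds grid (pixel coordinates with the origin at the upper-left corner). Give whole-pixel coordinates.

(291, 783), (581, 783), (291, 1565), (581, 1565)

One third of 872 is 290.67; one third of 2348 is 782.67.
Vertical third lines at x = 291 and x = 581; horizontal third lines at y = 783 and y = 1565.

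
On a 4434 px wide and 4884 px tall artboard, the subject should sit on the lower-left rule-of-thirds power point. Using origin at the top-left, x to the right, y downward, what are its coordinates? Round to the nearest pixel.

x = 1478 px, y = 3256 px

The lower-left point sits one-third of the way across and two-thirds of the way down.
x = 1 × 4434/3 ≈ 1478; y = 2 × 4884/3 ≈ 3256.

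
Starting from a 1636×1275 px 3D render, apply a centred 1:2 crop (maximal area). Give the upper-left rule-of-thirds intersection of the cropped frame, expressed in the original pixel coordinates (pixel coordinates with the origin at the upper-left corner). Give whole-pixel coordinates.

x = 712 px, y = 425 px

1636/1275 > 1/2, so the 1:2 crop keeps the full height 1275 and trims width to 1275 × 1/2 = 637.50 px.
Left offset = (1636 − 637.50)/2 = 499.25 px; top offset = 0.
Upper-left is one-third across and one-third down within the crop:
x = 499.25 + 1 × 637.50/3 ≈ 712; y = 0.00 + 1 × 1275.00/3 ≈ 425.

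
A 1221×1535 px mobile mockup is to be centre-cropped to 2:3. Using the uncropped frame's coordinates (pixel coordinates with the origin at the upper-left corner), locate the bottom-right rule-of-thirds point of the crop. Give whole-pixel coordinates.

1221/1535 > 2/3, so the 2:3 crop keeps the full height 1535 and trims width to 1535 × 2/3 = 1023.33 px.
Left offset = (1221 − 1023.33)/2 = 98.83 px; top offset = 0.
Bottom-right is two-thirds across and two-thirds down within the crop:
x = 98.83 + 2 × 1023.33/3 ≈ 781; y = 0.00 + 2 × 1535.00/3 ≈ 1023.

(781, 1023)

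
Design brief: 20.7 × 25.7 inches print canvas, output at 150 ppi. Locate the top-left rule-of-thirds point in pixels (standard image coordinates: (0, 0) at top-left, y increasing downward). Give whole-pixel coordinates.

x = 1035 px, y = 1285 px

In pixels the canvas is 20.7 × 150 = 3105 wide and 25.7 × 150 = 3855 tall.
The top-left point is one-third across and one-third down:
x = 1 × 3105/3 ≈ 1035; y = 1 × 3855/3 ≈ 1285.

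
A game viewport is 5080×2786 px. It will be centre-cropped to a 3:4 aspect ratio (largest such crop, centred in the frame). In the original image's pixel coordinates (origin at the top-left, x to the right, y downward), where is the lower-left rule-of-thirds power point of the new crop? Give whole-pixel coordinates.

5080/2786 > 3/4, so the 3:4 crop keeps the full height 2786 and trims width to 2786 × 3/4 = 2089.50 px.
Left offset = (5080 − 2089.50)/2 = 1495.25 px; top offset = 0.
Lower-left is one-third across and two-thirds down within the crop:
x = 1495.25 + 1 × 2089.50/3 ≈ 2192; y = 0.00 + 2 × 2786.00/3 ≈ 1857.

x = 2192 px, y = 1857 px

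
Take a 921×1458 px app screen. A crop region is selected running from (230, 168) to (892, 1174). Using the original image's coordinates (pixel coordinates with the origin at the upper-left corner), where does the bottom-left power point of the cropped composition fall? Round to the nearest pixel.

x = 451 px, y = 839 px

Crop width = 892 − 230 = 662 px; one third is 220.67 px.
Crop height = 1174 − 168 = 1006 px; one third is 335.33 px.
The bottom-left point is one-third across and two-thirds down within the crop:
x = 230 + 1 × 220.67 ≈ 451; y = 168 + 2 × 335.33 ≈ 839.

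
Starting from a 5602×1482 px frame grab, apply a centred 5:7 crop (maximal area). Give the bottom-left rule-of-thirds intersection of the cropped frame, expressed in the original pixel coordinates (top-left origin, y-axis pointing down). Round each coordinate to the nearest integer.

x = 2625 px, y = 988 px

5602/1482 > 5/7, so the 5:7 crop keeps the full height 1482 and trims width to 1482 × 5/7 = 1058.57 px.
Left offset = (5602 − 1058.57)/2 = 2271.71 px; top offset = 0.
Bottom-left is one-third across and two-thirds down within the crop:
x = 2271.71 + 1 × 1058.57/3 ≈ 2625; y = 0.00 + 2 × 1482.00/3 ≈ 988.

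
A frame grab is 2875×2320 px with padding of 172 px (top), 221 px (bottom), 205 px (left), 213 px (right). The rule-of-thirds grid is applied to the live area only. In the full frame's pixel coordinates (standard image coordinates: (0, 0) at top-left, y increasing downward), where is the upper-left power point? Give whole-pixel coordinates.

x = 1024 px, y = 814 px

Content width = 2875 − 205 − 213 = 2457 px; content height = 2320 − 172 − 221 = 1927 px.
Upper-left is one-third across and one-third down within the live area.
x = 205 + 1 × 2457/3 = 205 + 819.00 ≈ 1024
y = 172 + 1 × 1927/3 = 172 + 642.33 ≈ 814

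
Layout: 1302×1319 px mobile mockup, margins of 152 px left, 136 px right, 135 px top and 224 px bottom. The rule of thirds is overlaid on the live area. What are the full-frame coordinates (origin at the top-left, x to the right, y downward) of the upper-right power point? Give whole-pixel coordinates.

Content width = 1302 − 152 − 136 = 1014 px; content height = 1319 − 135 − 224 = 960 px.
Upper-right is two-thirds across and one-third down within the live area.
x = 152 + 2 × 1014/3 = 152 + 676.00 ≈ 828
y = 135 + 1 × 960/3 = 135 + 320.00 ≈ 455

x = 828 px, y = 455 px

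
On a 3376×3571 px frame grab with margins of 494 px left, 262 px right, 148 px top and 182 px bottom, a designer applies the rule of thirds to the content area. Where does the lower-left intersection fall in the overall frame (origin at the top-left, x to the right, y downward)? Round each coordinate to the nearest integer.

Content width = 3376 − 494 − 262 = 2620 px; content height = 3571 − 148 − 182 = 3241 px.
Lower-left is one-third across and two-thirds down within the content area.
x = 494 + 1 × 2620/3 = 494 + 873.33 ≈ 1367
y = 148 + 2 × 3241/3 = 148 + 2160.67 ≈ 2309

x = 1367 px, y = 2309 px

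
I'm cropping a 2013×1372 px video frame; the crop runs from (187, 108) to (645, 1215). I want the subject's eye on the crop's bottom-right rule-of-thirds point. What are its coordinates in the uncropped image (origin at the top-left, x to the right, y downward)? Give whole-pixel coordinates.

Crop width = 645 − 187 = 458 px; one third is 152.67 px.
Crop height = 1215 − 108 = 1107 px; one third is 369.00 px.
The bottom-right point is two-thirds across and two-thirds down within the crop:
x = 187 + 2 × 152.67 ≈ 492; y = 108 + 2 × 369.00 ≈ 846.

(492, 846)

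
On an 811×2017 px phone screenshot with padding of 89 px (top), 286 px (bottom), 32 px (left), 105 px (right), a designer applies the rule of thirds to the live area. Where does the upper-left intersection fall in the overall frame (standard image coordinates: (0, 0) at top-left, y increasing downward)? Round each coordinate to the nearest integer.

x = 257 px, y = 636 px

Content width = 811 − 32 − 105 = 674 px; content height = 2017 − 89 − 286 = 1642 px.
Upper-left is one-third across and one-third down within the live area.
x = 32 + 1 × 674/3 = 32 + 224.67 ≈ 257
y = 89 + 1 × 1642/3 = 89 + 547.33 ≈ 636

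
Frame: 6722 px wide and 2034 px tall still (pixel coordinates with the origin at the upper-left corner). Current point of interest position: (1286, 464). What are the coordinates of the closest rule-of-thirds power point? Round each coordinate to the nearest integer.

Third lines: x ∈ {2241, 4481}, y ∈ {678, 1356}.
1286 is closer to x = 2241; 464 is closer to y = 678.
So the nearest intersection is the upper-left power point.

x = 2241 px, y = 678 px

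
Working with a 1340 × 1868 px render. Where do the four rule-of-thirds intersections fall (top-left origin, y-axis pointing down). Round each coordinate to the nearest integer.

One third of 1340 is 446.67; one third of 1868 is 622.67.
Vertical third lines at x = 447 and x = 893; horizontal third lines at y = 623 and y = 1245.

(447, 623), (893, 623), (447, 1245), (893, 1245)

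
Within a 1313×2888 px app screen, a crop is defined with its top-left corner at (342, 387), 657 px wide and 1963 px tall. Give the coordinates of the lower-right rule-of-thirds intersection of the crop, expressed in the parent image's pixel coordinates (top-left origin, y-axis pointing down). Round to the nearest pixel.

One third of the crop width 657 is 219.00 px.
One third of the crop height 1963 is 654.33 px.
The lower-right point is two-thirds across and two-thirds down within the crop:
x = 342 + 2 × 219.00 ≈ 780; y = 387 + 2 × 654.33 ≈ 1696.

(780, 1696)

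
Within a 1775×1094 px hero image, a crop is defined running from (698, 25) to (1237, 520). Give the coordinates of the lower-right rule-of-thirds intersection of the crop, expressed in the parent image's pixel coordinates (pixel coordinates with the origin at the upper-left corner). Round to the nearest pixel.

(1057, 355)

Crop width = 1237 − 698 = 539 px; one third is 179.67 px.
Crop height = 520 − 25 = 495 px; one third is 165.00 px.
The lower-right point is two-thirds across and two-thirds down within the crop:
x = 698 + 2 × 179.67 ≈ 1057; y = 25 + 2 × 165.00 ≈ 355.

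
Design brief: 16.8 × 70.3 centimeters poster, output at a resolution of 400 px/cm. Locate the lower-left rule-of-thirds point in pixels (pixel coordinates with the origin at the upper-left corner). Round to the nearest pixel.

In pixels the canvas is 16.8 × 400 = 6720 wide and 70.3 × 400 = 28120 tall.
The lower-left point is one-third across and two-thirds down:
x = 1 × 6720/3 ≈ 2240; y = 2 × 28120/3 ≈ 18747.

(2240, 18747)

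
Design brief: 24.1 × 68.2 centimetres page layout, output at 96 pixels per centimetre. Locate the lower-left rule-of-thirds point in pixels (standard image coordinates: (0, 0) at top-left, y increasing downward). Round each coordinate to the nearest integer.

(771, 4365)

In pixels the canvas is 24.1 × 96 = 2313.6 wide and 68.2 × 96 = 6547.2 tall.
The lower-left point is one-third across and two-thirds down:
x = 1 × 2313.6/3 ≈ 771; y = 2 × 6547.2/3 ≈ 4365.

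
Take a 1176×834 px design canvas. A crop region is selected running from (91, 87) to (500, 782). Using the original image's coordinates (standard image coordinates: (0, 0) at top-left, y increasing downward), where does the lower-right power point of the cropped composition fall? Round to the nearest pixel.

Crop width = 500 − 91 = 409 px; one third is 136.33 px.
Crop height = 782 − 87 = 695 px; one third is 231.67 px.
The lower-right point is two-thirds across and two-thirds down within the crop:
x = 91 + 2 × 136.33 ≈ 364; y = 87 + 2 × 231.67 ≈ 550.

(364, 550)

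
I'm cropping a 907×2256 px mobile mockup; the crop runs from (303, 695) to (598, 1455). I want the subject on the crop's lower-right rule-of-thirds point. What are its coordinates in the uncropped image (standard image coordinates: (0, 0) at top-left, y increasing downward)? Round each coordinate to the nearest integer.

(500, 1202)

Crop width = 598 − 303 = 295 px; one third is 98.33 px.
Crop height = 1455 − 695 = 760 px; one third is 253.33 px.
The lower-right point is two-thirds across and two-thirds down within the crop:
x = 303 + 2 × 98.33 ≈ 500; y = 695 + 2 × 253.33 ≈ 1202.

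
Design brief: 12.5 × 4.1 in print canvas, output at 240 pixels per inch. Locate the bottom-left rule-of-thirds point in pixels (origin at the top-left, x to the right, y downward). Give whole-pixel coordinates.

(1000, 656)

In pixels the canvas is 12.5 × 240 = 3000 wide and 4.1 × 240 = 984 tall.
The bottom-left point is one-third across and two-thirds down:
x = 1 × 3000/3 ≈ 1000; y = 2 × 984/3 ≈ 656.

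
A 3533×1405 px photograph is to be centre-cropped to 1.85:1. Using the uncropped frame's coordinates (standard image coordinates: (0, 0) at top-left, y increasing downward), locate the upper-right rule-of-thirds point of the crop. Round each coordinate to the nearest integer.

3533/1405 > 1.85/1, so the 1.85:1 crop keeps the full height 1405 and trims width to 1405 × 1.85/1 = 2599.25 px.
Left offset = (3533 − 2599.25)/2 = 466.88 px; top offset = 0.
Upper-right is two-thirds across and one-third down within the crop:
x = 466.88 + 2 × 2599.25/3 ≈ 2200; y = 0.00 + 1 × 1405.00/3 ≈ 468.

x = 2200 px, y = 468 px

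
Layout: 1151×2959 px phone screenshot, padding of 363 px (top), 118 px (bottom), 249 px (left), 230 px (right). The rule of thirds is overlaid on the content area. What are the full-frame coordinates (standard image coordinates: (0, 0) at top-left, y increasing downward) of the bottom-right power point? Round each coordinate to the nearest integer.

Content width = 1151 − 249 − 230 = 672 px; content height = 2959 − 363 − 118 = 2478 px.
Bottom-right is two-thirds across and two-thirds down within the content area.
x = 249 + 2 × 672/3 = 249 + 448.00 ≈ 697
y = 363 + 2 × 2478/3 = 363 + 1652.00 ≈ 2015

(697, 2015)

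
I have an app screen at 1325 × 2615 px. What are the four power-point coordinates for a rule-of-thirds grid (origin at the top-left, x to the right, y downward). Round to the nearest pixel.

(442, 872), (883, 872), (442, 1743), (883, 1743)

One third of 1325 is 441.67; one third of 2615 is 871.67.
Vertical third lines at x = 442 and x = 883; horizontal third lines at y = 872 and y = 1743.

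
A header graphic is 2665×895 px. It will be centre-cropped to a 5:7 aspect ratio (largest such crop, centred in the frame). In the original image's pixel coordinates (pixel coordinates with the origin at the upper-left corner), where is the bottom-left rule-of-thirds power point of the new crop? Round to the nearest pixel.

2665/895 > 5/7, so the 5:7 crop keeps the full height 895 and trims width to 895 × 5/7 = 639.29 px.
Left offset = (2665 − 639.29)/2 = 1012.86 px; top offset = 0.
Bottom-left is one-third across and two-thirds down within the crop:
x = 1012.86 + 1 × 639.29/3 ≈ 1226; y = 0.00 + 2 × 895.00/3 ≈ 597.

(1226, 597)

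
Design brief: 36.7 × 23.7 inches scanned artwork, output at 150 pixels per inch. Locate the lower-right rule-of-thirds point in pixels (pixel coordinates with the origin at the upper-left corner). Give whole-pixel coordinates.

(3670, 2370)

In pixels the canvas is 36.7 × 150 = 5505 wide and 23.7 × 150 = 3555 tall.
The lower-right point is two-thirds across and two-thirds down:
x = 2 × 5505/3 ≈ 3670; y = 2 × 3555/3 ≈ 2370.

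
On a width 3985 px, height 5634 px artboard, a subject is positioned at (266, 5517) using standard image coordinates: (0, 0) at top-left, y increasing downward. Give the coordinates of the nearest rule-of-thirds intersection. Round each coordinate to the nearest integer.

Third lines: x ∈ {1328, 2657}, y ∈ {1878, 3756}.
266 is closer to x = 1328; 5517 is closer to y = 3756.
So the nearest intersection is the lower-left power point.

(1328, 3756)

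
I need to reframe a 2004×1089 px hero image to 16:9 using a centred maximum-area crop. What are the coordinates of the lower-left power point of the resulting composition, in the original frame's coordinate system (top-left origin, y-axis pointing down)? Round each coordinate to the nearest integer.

x = 679 px, y = 726 px

2004/1089 > 16/9, so the 16:9 crop keeps the full height 1089 and trims width to 1089 × 16/9 = 1936.00 px.
Left offset = (2004 − 1936.00)/2 = 34.00 px; top offset = 0.
Lower-left is one-third across and two-thirds down within the crop:
x = 34.00 + 1 × 1936.00/3 ≈ 679; y = 0.00 + 2 × 1089.00/3 ≈ 726.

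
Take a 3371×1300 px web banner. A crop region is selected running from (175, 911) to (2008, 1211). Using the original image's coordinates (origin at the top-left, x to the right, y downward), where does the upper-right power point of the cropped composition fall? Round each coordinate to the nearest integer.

x = 1397 px, y = 1011 px

Crop width = 2008 − 175 = 1833 px; one third is 611.00 px.
Crop height = 1211 − 911 = 300 px; one third is 100.00 px.
The upper-right point is two-thirds across and one-third down within the crop:
x = 175 + 2 × 611.00 ≈ 1397; y = 911 + 1 × 100.00 ≈ 1011.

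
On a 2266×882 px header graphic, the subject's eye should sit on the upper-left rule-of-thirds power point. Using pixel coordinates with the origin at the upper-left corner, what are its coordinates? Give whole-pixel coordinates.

The upper-left point sits one-third of the way across and one-third of the way down.
x = 1 × 2266/3 ≈ 755; y = 1 × 882/3 ≈ 294.

(755, 294)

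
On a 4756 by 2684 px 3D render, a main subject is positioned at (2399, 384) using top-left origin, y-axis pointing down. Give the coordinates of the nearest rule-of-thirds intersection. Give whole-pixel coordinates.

Third lines: x ∈ {1585, 3171}, y ∈ {895, 1789}.
2399 is closer to x = 3171; 384 is closer to y = 895.
So the nearest intersection is the upper-right power point.

(3171, 895)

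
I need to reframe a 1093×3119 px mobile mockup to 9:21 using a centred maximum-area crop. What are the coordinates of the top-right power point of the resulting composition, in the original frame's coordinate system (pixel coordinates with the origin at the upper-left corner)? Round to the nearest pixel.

1093/3119 < 9/21, so the 9:21 crop keeps the full width 1093 and trims height to 1093 × 21/9 = 2550.33 px.
Top offset = (3119 − 2550.33)/2 = 284.33 px; left offset = 0.
Top-right is two-thirds across and one-third down within the crop:
x = 0.00 + 2 × 1093.00/3 ≈ 729; y = 284.33 + 1 × 2550.33/3 ≈ 1134.

(729, 1134)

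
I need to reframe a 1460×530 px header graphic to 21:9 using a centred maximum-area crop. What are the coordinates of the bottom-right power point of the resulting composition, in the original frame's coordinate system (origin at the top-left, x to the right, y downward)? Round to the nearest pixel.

1460/530 > 21/9, so the 21:9 crop keeps the full height 530 and trims width to 530 × 21/9 = 1236.67 px.
Left offset = (1460 − 1236.67)/2 = 111.67 px; top offset = 0.
Bottom-right is two-thirds across and two-thirds down within the crop:
x = 111.67 + 2 × 1236.67/3 ≈ 936; y = 0.00 + 2 × 530.00/3 ≈ 353.

(936, 353)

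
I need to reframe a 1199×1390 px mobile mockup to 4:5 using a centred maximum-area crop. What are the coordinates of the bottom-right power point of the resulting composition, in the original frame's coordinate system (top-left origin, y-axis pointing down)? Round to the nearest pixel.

1199/1390 > 4/5, so the 4:5 crop keeps the full height 1390 and trims width to 1390 × 4/5 = 1112.00 px.
Left offset = (1199 − 1112.00)/2 = 43.50 px; top offset = 0.
Bottom-right is two-thirds across and two-thirds down within the crop:
x = 43.50 + 2 × 1112.00/3 ≈ 785; y = 0.00 + 2 × 1390.00/3 ≈ 927.

x = 785 px, y = 927 px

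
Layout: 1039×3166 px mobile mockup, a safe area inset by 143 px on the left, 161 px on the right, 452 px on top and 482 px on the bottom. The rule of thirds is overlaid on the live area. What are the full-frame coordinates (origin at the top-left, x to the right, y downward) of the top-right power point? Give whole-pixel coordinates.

Content width = 1039 − 143 − 161 = 735 px; content height = 3166 − 452 − 482 = 2232 px.
Top-right is two-thirds across and one-third down within the live area.
x = 143 + 2 × 735/3 = 143 + 490.00 ≈ 633
y = 452 + 1 × 2232/3 = 452 + 744.00 ≈ 1196

x = 633 px, y = 1196 px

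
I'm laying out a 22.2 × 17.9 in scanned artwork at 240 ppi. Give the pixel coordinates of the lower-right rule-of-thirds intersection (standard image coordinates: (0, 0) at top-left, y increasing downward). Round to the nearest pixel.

x = 3552 px, y = 2864 px

In pixels the canvas is 22.2 × 240 = 5328 wide and 17.9 × 240 = 4296 tall.
The lower-right point is two-thirds across and two-thirds down:
x = 2 × 5328/3 ≈ 3552; y = 2 × 4296/3 ≈ 2864.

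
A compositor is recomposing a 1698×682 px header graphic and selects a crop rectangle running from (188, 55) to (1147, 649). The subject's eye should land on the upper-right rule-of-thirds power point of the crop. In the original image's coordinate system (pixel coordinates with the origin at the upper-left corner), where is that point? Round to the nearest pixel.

x = 827 px, y = 253 px

Crop width = 1147 − 188 = 959 px; one third is 319.67 px.
Crop height = 649 − 55 = 594 px; one third is 198.00 px.
The upper-right point is two-thirds across and one-third down within the crop:
x = 188 + 2 × 319.67 ≈ 827; y = 55 + 1 × 198.00 ≈ 253.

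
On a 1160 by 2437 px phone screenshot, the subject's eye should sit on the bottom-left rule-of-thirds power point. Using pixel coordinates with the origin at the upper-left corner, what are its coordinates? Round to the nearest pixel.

(387, 1625)

The bottom-left point sits one-third of the way across and two-thirds of the way down.
x = 1 × 1160/3 ≈ 387; y = 2 × 2437/3 ≈ 1625.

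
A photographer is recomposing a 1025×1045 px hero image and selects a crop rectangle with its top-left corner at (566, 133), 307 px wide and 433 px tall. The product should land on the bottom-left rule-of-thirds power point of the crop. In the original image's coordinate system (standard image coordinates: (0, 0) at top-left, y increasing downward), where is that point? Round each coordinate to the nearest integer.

(668, 422)

One third of the crop width 307 is 102.33 px.
One third of the crop height 433 is 144.33 px.
The bottom-left point is one-third across and two-thirds down within the crop:
x = 566 + 1 × 102.33 ≈ 668; y = 133 + 2 × 144.33 ≈ 422.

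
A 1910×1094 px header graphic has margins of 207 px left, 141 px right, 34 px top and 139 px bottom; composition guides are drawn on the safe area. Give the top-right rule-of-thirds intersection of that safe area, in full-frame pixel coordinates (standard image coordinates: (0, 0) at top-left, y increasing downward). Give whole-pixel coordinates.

x = 1248 px, y = 341 px

Content width = 1910 − 207 − 141 = 1562 px; content height = 1094 − 34 − 139 = 921 px.
Top-right is two-thirds across and one-third down within the safe area.
x = 207 + 2 × 1562/3 = 207 + 1041.33 ≈ 1248
y = 34 + 1 × 921/3 = 34 + 307.00 ≈ 341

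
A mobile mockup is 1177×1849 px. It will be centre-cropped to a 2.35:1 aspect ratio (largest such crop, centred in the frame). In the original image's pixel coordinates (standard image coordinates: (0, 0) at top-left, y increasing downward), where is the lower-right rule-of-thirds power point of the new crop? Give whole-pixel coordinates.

(785, 1008)

1177/1849 < 2.35/1, so the 2.35:1 crop keeps the full width 1177 and trims height to 1177 × 1/2.35 = 500.85 px.
Top offset = (1849 − 500.85)/2 = 674.07 px; left offset = 0.
Lower-right is two-thirds across and two-thirds down within the crop:
x = 0.00 + 2 × 1177.00/3 ≈ 785; y = 674.07 + 2 × 500.85/3 ≈ 1008.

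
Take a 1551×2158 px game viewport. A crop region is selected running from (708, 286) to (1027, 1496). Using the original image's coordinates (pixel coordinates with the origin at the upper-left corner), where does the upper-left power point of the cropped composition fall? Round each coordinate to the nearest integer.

(814, 689)

Crop width = 1027 − 708 = 319 px; one third is 106.33 px.
Crop height = 1496 − 286 = 1210 px; one third is 403.33 px.
The upper-left point is one-third across and one-third down within the crop:
x = 708 + 1 × 106.33 ≈ 814; y = 286 + 1 × 403.33 ≈ 689.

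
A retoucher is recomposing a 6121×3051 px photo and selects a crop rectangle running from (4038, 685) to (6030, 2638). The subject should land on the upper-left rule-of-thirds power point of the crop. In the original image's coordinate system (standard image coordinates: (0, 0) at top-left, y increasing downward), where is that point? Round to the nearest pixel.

Crop width = 6030 − 4038 = 1992 px; one third is 664.00 px.
Crop height = 2638 − 685 = 1953 px; one third is 651.00 px.
The upper-left point is one-third across and one-third down within the crop:
x = 4038 + 1 × 664.00 ≈ 4702; y = 685 + 1 × 651.00 ≈ 1336.

x = 4702 px, y = 1336 px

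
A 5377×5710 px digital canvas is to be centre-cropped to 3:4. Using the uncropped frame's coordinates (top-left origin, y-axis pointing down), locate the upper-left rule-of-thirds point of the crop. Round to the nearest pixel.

(1975, 1903)

5377/5710 > 3/4, so the 3:4 crop keeps the full height 5710 and trims width to 5710 × 3/4 = 4282.50 px.
Left offset = (5377 − 4282.50)/2 = 547.25 px; top offset = 0.
Upper-left is one-third across and one-third down within the crop:
x = 547.25 + 1 × 4282.50/3 ≈ 1975; y = 0.00 + 1 × 5710.00/3 ≈ 1903.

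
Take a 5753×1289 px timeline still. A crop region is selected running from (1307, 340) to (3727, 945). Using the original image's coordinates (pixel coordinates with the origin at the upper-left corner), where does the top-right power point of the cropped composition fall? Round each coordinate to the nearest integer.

x = 2920 px, y = 542 px

Crop width = 3727 − 1307 = 2420 px; one third is 806.67 px.
Crop height = 945 − 340 = 605 px; one third is 201.67 px.
The top-right point is two-thirds across and one-third down within the crop:
x = 1307 + 2 × 806.67 ≈ 2920; y = 340 + 1 × 201.67 ≈ 542.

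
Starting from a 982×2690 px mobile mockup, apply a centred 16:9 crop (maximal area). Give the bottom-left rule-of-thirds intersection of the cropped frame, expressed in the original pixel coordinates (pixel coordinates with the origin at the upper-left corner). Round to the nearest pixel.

x = 327 px, y = 1437 px

982/2690 < 16/9, so the 16:9 crop keeps the full width 982 and trims height to 982 × 9/16 = 552.38 px.
Top offset = (2690 − 552.38)/2 = 1068.81 px; left offset = 0.
Bottom-left is one-third across and two-thirds down within the crop:
x = 0.00 + 1 × 982.00/3 ≈ 327; y = 1068.81 + 2 × 552.38/3 ≈ 1437.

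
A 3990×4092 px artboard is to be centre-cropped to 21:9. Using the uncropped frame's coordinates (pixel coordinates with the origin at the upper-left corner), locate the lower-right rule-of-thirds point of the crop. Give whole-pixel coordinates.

3990/4092 < 21/9, so the 21:9 crop keeps the full width 3990 and trims height to 3990 × 9/21 = 1710.00 px.
Top offset = (4092 − 1710.00)/2 = 1191.00 px; left offset = 0.
Lower-right is two-thirds across and two-thirds down within the crop:
x = 0.00 + 2 × 3990.00/3 ≈ 2660; y = 1191.00 + 2 × 1710.00/3 ≈ 2331.

(2660, 2331)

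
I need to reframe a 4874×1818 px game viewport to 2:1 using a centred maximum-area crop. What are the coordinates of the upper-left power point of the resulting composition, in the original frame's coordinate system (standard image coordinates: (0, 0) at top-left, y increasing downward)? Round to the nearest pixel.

x = 1831 px, y = 606 px

4874/1818 > 2/1, so the 2:1 crop keeps the full height 1818 and trims width to 1818 × 2/1 = 3636.00 px.
Left offset = (4874 − 3636.00)/2 = 619.00 px; top offset = 0.
Upper-left is one-third across and one-third down within the crop:
x = 619.00 + 1 × 3636.00/3 ≈ 1831; y = 0.00 + 1 × 1818.00/3 ≈ 606.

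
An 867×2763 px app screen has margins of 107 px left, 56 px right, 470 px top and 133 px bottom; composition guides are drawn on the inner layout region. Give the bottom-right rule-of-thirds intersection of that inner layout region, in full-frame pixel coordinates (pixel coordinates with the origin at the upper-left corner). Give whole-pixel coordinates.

(576, 1910)

Content width = 867 − 107 − 56 = 704 px; content height = 2763 − 470 − 133 = 2160 px.
Bottom-right is two-thirds across and two-thirds down within the inner layout region.
x = 107 + 2 × 704/3 = 107 + 469.33 ≈ 576
y = 470 + 2 × 2160/3 = 470 + 1440.00 ≈ 1910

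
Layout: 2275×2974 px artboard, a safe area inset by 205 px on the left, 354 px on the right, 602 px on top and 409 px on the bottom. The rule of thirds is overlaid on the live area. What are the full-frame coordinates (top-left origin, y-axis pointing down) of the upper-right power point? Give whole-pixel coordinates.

Content width = 2275 − 205 − 354 = 1716 px; content height = 2974 − 602 − 409 = 1963 px.
Upper-right is two-thirds across and one-third down within the live area.
x = 205 + 2 × 1716/3 = 205 + 1144.00 ≈ 1349
y = 602 + 1 × 1963/3 = 602 + 654.33 ≈ 1256

x = 1349 px, y = 1256 px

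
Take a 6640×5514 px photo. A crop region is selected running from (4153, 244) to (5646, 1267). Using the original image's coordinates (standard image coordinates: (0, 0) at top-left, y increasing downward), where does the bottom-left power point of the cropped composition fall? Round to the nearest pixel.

Crop width = 5646 − 4153 = 1493 px; one third is 497.67 px.
Crop height = 1267 − 244 = 1023 px; one third is 341.00 px.
The bottom-left point is one-third across and two-thirds down within the crop:
x = 4153 + 1 × 497.67 ≈ 4651; y = 244 + 2 × 341.00 ≈ 926.

(4651, 926)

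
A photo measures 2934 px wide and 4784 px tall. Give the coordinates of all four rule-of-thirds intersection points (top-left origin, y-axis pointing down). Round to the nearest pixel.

One third of 2934 is 978; one third of 4784 is 1594.67.
Vertical third lines at x = 978 and x = 1956; horizontal third lines at y = 1595 and y = 3189.

(978, 1595), (1956, 1595), (978, 3189), (1956, 3189)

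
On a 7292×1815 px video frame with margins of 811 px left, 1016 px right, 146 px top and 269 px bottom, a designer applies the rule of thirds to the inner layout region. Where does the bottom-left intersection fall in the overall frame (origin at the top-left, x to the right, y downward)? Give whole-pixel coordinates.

Content width = 7292 − 811 − 1016 = 5465 px; content height = 1815 − 146 − 269 = 1400 px.
Bottom-left is one-third across and two-thirds down within the inner layout region.
x = 811 + 1 × 5465/3 = 811 + 1821.67 ≈ 2633
y = 146 + 2 × 1400/3 = 146 + 933.33 ≈ 1079

(2633, 1079)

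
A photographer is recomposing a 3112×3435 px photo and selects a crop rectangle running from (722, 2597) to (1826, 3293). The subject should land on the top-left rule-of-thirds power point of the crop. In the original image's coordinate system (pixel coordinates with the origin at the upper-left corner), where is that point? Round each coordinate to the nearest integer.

Crop width = 1826 − 722 = 1104 px; one third is 368.00 px.
Crop height = 3293 − 2597 = 696 px; one third is 232.00 px.
The top-left point is one-third across and one-third down within the crop:
x = 722 + 1 × 368.00 ≈ 1090; y = 2597 + 1 × 232.00 ≈ 2829.

x = 1090 px, y = 2829 px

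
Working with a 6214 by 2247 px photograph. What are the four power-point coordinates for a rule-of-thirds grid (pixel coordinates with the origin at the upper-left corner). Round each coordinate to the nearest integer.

(2071, 749), (4143, 749), (2071, 1498), (4143, 1498)

One third of 6214 is 2071.33; one third of 2247 is 749.
Vertical third lines at x = 2071 and x = 4143; horizontal third lines at y = 749 and y = 1498.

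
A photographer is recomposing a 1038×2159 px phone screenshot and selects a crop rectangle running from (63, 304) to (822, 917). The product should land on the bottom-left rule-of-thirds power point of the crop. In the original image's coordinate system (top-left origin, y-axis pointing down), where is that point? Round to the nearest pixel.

Crop width = 822 − 63 = 759 px; one third is 253.00 px.
Crop height = 917 − 304 = 613 px; one third is 204.33 px.
The bottom-left point is one-third across and two-thirds down within the crop:
x = 63 + 1 × 253.00 ≈ 316; y = 304 + 2 × 204.33 ≈ 713.

(316, 713)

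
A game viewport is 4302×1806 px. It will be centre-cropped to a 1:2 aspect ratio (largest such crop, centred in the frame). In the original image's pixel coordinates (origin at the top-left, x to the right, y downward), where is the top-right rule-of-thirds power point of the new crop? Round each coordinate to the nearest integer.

(2302, 602)

4302/1806 > 1/2, so the 1:2 crop keeps the full height 1806 and trims width to 1806 × 1/2 = 903.00 px.
Left offset = (4302 − 903.00)/2 = 1699.50 px; top offset = 0.
Top-right is two-thirds across and one-third down within the crop:
x = 1699.50 + 2 × 903.00/3 ≈ 2302; y = 0.00 + 1 × 1806.00/3 ≈ 602.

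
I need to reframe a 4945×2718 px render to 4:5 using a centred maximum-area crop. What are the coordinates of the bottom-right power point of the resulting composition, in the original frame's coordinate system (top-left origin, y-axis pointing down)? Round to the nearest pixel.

4945/2718 > 4/5, so the 4:5 crop keeps the full height 2718 and trims width to 2718 × 4/5 = 2174.40 px.
Left offset = (4945 − 2174.40)/2 = 1385.30 px; top offset = 0.
Bottom-right is two-thirds across and two-thirds down within the crop:
x = 1385.30 + 2 × 2174.40/3 ≈ 2835; y = 0.00 + 2 × 2718.00/3 ≈ 1812.

x = 2835 px, y = 1812 px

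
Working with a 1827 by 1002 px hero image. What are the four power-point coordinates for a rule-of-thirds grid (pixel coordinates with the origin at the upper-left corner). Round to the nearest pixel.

(609, 334), (1218, 334), (609, 668), (1218, 668)

One third of 1827 is 609; one third of 1002 is 334.
Vertical third lines at x = 609 and x = 1218; horizontal third lines at y = 334 and y = 668.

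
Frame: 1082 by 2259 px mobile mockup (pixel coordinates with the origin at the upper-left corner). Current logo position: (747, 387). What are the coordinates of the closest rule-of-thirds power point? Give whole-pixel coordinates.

Third lines: x ∈ {361, 721}, y ∈ {753, 1506}.
747 is closer to x = 721; 387 is closer to y = 753.
So the nearest intersection is the upper-right power point.

x = 721 px, y = 753 px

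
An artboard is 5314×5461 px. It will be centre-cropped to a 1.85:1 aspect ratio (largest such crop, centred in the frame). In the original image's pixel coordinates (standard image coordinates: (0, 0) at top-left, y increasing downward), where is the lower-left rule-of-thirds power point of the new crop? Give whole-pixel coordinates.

5314/5461 < 1.85/1, so the 1.85:1 crop keeps the full width 5314 and trims height to 5314 × 1/1.85 = 2872.43 px.
Top offset = (5461 − 2872.43)/2 = 1294.28 px; left offset = 0.
Lower-left is one-third across and two-thirds down within the crop:
x = 0.00 + 1 × 5314.00/3 ≈ 1771; y = 1294.28 + 2 × 2872.43/3 ≈ 3209.

(1771, 3209)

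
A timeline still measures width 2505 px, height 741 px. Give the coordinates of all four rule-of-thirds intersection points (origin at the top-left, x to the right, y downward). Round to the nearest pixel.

One third of 2505 is 835; one third of 741 is 247.
Vertical third lines at x = 835 and x = 1670; horizontal third lines at y = 247 and y = 494.

(835, 247), (1670, 247), (835, 494), (1670, 494)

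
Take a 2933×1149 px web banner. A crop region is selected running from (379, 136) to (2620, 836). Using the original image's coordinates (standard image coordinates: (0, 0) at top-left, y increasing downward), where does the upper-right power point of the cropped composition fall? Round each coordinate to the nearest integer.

Crop width = 2620 − 379 = 2241 px; one third is 747.00 px.
Crop height = 836 − 136 = 700 px; one third is 233.33 px.
The upper-right point is two-thirds across and one-third down within the crop:
x = 379 + 2 × 747.00 ≈ 1873; y = 136 + 1 × 233.33 ≈ 369.

(1873, 369)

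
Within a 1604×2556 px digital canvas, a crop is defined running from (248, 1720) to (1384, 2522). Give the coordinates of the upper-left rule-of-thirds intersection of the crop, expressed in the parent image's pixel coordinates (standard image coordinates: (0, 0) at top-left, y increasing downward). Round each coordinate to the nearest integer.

x = 627 px, y = 1987 px

Crop width = 1384 − 248 = 1136 px; one third is 378.67 px.
Crop height = 2522 − 1720 = 802 px; one third is 267.33 px.
The upper-left point is one-third across and one-third down within the crop:
x = 248 + 1 × 378.67 ≈ 627; y = 1720 + 1 × 267.33 ≈ 1987.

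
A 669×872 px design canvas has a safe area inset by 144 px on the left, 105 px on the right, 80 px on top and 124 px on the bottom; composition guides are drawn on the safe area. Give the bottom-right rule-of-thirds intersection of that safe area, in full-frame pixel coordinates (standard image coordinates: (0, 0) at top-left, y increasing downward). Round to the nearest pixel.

x = 424 px, y = 525 px

Content width = 669 − 144 − 105 = 420 px; content height = 872 − 80 − 124 = 668 px.
Bottom-right is two-thirds across and two-thirds down within the safe area.
x = 144 + 2 × 420/3 = 144 + 280.00 ≈ 424
y = 80 + 2 × 668/3 = 80 + 445.33 ≈ 525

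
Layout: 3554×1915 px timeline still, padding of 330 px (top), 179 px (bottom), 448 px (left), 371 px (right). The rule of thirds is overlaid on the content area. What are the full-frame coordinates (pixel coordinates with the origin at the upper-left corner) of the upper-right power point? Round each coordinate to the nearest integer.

Content width = 3554 − 448 − 371 = 2735 px; content height = 1915 − 330 − 179 = 1406 px.
Upper-right is two-thirds across and one-third down within the content area.
x = 448 + 2 × 2735/3 = 448 + 1823.33 ≈ 2271
y = 330 + 1 × 1406/3 = 330 + 468.67 ≈ 799

(2271, 799)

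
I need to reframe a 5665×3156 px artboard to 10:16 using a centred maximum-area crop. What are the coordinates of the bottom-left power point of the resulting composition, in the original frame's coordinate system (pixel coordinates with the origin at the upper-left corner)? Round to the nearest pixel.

5665/3156 > 10/16, so the 10:16 crop keeps the full height 3156 and trims width to 3156 × 10/16 = 1972.50 px.
Left offset = (5665 − 1972.50)/2 = 1846.25 px; top offset = 0.
Bottom-left is one-third across and two-thirds down within the crop:
x = 1846.25 + 1 × 1972.50/3 ≈ 2504; y = 0.00 + 2 × 3156.00/3 ≈ 2104.

x = 2504 px, y = 2104 px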